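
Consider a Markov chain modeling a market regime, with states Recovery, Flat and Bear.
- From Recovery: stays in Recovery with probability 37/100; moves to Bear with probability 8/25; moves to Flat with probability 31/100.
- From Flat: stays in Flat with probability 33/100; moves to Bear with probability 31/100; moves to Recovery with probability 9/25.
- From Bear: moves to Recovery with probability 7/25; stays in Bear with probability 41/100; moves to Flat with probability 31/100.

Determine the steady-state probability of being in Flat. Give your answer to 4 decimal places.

Let the stationary distribution be π with π = πP and π_1 + π_2 + π_3 = 1.
π_1 = 0.37·π_1 + 0.36·π_2 + 0.28·π_3
π_2 = 0.31·π_1 + 0.33·π_2 + 0.31·π_3
Solving with the normalization constraint gives π = (0.3355, 0.3163, 0.3482).
So the stationary probability of Flat is 0.3163.

0.3163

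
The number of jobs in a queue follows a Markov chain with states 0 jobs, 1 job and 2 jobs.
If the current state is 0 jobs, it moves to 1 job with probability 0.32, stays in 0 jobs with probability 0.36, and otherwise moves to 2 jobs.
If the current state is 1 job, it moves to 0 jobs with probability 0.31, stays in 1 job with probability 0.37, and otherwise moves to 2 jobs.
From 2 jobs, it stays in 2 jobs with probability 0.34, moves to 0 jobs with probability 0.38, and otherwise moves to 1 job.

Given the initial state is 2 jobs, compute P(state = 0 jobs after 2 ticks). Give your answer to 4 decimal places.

Sum over the intermediate state after 1 tick:
P = P(2 jobs→0 jobs)·P(0 jobs→0 jobs) + P(2 jobs→1 job)·P(1 job→0 jobs) + P(2 jobs→2 jobs)·P(2 jobs→0 jobs)
  = 0.38×0.36 + 0.28×0.31 + 0.34×0.38
  = 0.1368 + 0.0868 + 0.1292 = 0.3528

0.3528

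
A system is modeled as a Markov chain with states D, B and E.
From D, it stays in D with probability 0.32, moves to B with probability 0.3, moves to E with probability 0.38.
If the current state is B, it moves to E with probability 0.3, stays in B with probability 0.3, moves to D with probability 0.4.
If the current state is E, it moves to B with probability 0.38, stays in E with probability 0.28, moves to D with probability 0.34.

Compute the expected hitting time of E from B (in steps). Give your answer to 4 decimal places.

Let t(s) be the expected number of steps to first reach E from state s, with t(E) = 0. Conditioning on the first step:
t(D) = 1 + 0.32·t(D) + 0.3·t(B)
t(B) = 1 + 0.4·t(D) + 0.3·t(B)
Solving: t(D) = 2.8090, t(B) = 3.0337.
Expected steps from B to E: 3.0337.

3.0337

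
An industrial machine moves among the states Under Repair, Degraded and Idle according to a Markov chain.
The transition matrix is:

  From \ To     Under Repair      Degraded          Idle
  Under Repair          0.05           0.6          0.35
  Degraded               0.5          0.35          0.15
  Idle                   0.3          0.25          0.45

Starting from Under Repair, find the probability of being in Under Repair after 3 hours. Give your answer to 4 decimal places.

0.2636

Propagate the distribution vector 3 hours from Under Repair.
After 0 hours: (1.0000, 0.0000, 0.0000)
After 1 hour: (0.0500, 0.6000, 0.3500)
After 2 hours: (0.4075, 0.3275, 0.2650)
After 3 hours: (0.2636, 0.4254, 0.3110)
P(in Under Repair after 3 hours) = 0.2636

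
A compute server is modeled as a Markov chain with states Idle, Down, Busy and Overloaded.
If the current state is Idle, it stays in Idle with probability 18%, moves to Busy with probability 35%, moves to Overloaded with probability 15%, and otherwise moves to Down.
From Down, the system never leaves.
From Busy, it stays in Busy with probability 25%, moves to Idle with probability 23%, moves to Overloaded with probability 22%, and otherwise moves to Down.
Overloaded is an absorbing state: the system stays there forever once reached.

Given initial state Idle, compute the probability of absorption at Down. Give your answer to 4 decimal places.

Let h(s) be the probability of absorption at Down starting from transient state s. Then h(Down) = 1 and h(Overloaded) = 0. By first-step analysis:
h(Idle) = 0.18·h(Idle) + 0.32·1 + 0.35·h(Busy) + 0.15·0
h(Busy) = 0.23·h(Idle) + 0.3·1 + 0.25·h(Busy) + 0.22·0
Solving: h(Idle) = 0.6455, h(Busy) = 0.5979.
Starting from Idle, the probability is 0.6455.

0.6455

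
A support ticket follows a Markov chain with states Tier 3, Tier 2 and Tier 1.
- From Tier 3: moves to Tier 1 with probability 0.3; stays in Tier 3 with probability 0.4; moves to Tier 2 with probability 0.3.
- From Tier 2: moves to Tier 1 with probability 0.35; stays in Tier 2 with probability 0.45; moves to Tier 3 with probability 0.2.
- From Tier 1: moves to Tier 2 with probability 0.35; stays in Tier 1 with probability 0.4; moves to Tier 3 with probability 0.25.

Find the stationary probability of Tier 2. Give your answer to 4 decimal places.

Let the stationary distribution be π with π = πP and π_1 + π_2 + π_3 = 1.
π_1 = 0.4·π_1 + 0.2·π_2 + 0.25·π_3
π_2 = 0.3·π_1 + 0.45·π_2 + 0.35·π_3
Solving with the normalization constraint gives π = (0.2721, 0.3738, 0.3541).
So the stationary probability of Tier 2 is 0.3738.

0.3738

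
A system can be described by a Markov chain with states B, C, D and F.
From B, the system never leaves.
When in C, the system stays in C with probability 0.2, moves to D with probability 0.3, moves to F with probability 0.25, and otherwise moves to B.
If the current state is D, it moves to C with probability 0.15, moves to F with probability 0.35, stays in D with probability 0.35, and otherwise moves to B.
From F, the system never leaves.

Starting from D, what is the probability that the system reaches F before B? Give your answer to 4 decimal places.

Let h(s) be the probability of absorption at F starting from transient state s. Then h(F) = 1 and h(B) = 0. By first-step analysis:
h(C) = 0.25·0 + 0.2·h(C) + 0.3·h(D) + 0.25·1
h(D) = 0.15·0 + 0.15·h(C) + 0.35·h(D) + 0.35·1
Solving: h(C) = 0.5632, h(D) = 0.6684.
Starting from D, the probability is 0.6684.

0.6684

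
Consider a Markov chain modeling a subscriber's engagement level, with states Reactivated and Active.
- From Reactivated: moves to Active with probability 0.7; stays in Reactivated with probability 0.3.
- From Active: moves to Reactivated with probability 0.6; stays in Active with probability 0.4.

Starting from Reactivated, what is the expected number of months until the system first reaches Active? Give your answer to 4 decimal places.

Let t(s) be the expected number of months to first reach Active from state s, with t(Active) = 0. Conditioning on the first month:
t(Reactivated) = 1 + 0.3·t(Reactivated)
Solving: t(Reactivated) = 1.4286.
Expected months from Reactivated to Active: 1.4286.

1.4286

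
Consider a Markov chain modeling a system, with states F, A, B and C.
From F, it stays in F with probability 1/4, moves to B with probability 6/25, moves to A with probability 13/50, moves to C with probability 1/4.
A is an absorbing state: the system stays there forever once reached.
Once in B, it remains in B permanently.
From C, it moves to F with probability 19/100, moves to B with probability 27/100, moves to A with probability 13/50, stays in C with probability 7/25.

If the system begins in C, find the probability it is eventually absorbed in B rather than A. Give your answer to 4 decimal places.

0.5038

Let h(s) be the probability of absorption at B starting from transient state s. Then h(B) = 1 and h(A) = 0. By first-step analysis:
h(F) = 0.25·h(F) + 0.26·0 + 0.24·1 + 0.25·h(C)
h(C) = 0.19·h(F) + 0.26·0 + 0.27·1 + 0.28·h(C)
Solving: h(F) = 0.4879, h(C) = 0.5038.
Starting from C, the probability is 0.5038.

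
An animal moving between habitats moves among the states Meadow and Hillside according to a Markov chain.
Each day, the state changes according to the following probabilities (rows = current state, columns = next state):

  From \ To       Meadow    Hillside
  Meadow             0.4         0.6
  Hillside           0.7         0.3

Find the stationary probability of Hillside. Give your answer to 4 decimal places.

Let the stationary distribution be π with π = πP and π_1 + π_2 = 1.
π_1 = 0.4·π_1 + 0.7·π_2
Solving with the normalization constraint gives π = (0.5385, 0.4615).
So the stationary probability of Hillside is 0.4615.

0.4615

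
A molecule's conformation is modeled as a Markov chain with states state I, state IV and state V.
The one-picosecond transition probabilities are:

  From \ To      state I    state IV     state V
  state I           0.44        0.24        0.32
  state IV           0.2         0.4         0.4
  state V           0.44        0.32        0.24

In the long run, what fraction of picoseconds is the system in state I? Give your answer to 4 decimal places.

0.3641

Let the stationary distribution be π with π = πP and π_1 + π_2 + π_3 = 1.
π_1 = 0.44·π_1 + 0.2·π_2 + 0.44·π_3
π_2 = 0.24·π_1 + 0.4·π_2 + 0.32·π_3
Solving with the normalization constraint gives π = (0.3641, 0.3162, 0.3197).
So the stationary probability of state I is 0.3641.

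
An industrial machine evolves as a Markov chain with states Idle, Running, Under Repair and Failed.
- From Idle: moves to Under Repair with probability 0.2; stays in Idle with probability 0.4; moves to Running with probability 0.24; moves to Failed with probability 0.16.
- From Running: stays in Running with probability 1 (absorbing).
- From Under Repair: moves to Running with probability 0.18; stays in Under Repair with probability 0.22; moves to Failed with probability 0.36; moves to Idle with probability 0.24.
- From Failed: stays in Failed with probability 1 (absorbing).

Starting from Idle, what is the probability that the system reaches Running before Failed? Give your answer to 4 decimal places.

0.5314

Let h(s) be the probability of absorption at Running starting from transient state s. Then h(Running) = 1 and h(Failed) = 0. By first-step analysis:
h(Idle) = 0.4·h(Idle) + 0.24·1 + 0.2·h(Under Repair) + 0.16·0
h(Under Repair) = 0.24·h(Idle) + 0.18·1 + 0.22·h(Under Repair) + 0.36·0
Solving: h(Idle) = 0.5314, h(Under Repair) = 0.3943.
Starting from Idle, the probability is 0.5314.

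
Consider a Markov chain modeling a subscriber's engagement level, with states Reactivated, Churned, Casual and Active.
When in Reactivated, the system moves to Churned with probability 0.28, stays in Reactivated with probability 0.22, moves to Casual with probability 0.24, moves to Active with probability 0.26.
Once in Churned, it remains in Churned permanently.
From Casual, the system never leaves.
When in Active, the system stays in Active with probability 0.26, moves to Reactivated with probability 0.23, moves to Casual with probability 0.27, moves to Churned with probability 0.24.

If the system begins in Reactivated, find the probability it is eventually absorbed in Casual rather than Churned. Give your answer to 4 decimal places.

Let h(s) be the probability of absorption at Casual starting from transient state s. Then h(Casual) = 1 and h(Churned) = 0. By first-step analysis:
h(Reactivated) = 0.22·h(Reactivated) + 0.28·0 + 0.24·1 + 0.26·h(Active)
h(Active) = 0.23·h(Reactivated) + 0.24·0 + 0.27·1 + 0.26·h(Active)
Solving: h(Reactivated) = 0.4789, h(Active) = 0.5137.
Starting from Reactivated, the probability is 0.4789.

0.4789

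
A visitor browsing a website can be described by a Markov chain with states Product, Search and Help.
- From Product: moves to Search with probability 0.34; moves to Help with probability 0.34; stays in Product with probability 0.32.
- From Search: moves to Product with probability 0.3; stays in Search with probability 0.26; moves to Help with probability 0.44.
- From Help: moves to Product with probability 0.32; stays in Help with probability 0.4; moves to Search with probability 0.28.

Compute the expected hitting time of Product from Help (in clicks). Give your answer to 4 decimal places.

3.1796

Let t(s) be the expected number of clicks to first reach Product from state s, with t(Product) = 0. Conditioning on the first click:
t(Search) = 1 + 0.26·t(Search) + 0.44·t(Help)
t(Help) = 1 + 0.28·t(Search) + 0.4·t(Help)
Solving: t(Search) = 3.2419, t(Help) = 3.1796.
Expected clicks from Help to Product: 3.1796.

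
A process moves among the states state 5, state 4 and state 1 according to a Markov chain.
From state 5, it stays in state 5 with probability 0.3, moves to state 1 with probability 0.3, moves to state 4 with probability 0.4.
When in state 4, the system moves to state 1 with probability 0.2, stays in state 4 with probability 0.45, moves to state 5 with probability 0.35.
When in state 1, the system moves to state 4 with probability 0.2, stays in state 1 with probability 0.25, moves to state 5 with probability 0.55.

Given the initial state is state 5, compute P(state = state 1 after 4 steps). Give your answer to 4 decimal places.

0.2505

Propagate the distribution vector 4 steps from state 5.
After 0 steps: (1.0000, 0.0000, 0.0000)
After 1 step: (0.3000, 0.4000, 0.3000)
After 2 steps: (0.3950, 0.3600, 0.2450)
After 3 steps: (0.3793, 0.3690, 0.2518)
After 4 steps: (0.3814, 0.3681, 0.2505)
P(in state 1 after 4 steps) = 0.2505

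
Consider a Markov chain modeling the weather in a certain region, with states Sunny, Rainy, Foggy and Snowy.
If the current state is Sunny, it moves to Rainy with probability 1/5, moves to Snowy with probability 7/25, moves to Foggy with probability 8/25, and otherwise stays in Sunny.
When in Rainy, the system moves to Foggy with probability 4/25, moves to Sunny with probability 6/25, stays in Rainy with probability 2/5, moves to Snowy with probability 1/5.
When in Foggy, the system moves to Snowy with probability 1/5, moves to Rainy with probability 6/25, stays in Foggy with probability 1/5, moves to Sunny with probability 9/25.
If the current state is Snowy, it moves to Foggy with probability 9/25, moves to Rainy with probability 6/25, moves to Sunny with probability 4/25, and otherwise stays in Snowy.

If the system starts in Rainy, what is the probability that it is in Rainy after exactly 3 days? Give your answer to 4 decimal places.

0.2778

Propagate the distribution vector 3 days from Rainy.
After 0 days: (0.0000, 1.0000, 0.0000, 0.0000)
After 1 day: (0.2400, 0.4000, 0.1600, 0.2000)
After 2 days: (0.2336, 0.2944, 0.2448, 0.2272)
After 3 days: (0.2419, 0.2778, 0.2526, 0.2278)
P(in Rainy after 3 days) = 0.2778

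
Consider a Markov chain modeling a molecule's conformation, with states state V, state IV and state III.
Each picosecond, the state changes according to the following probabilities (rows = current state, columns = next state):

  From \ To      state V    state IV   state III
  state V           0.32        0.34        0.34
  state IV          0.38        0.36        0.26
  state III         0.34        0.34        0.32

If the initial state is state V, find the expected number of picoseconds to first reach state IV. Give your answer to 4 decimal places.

2.9412

Let t(s) be the expected number of picoseconds to first reach state IV from state s, with t(state IV) = 0. Conditioning on the first picosecond:
t(state V) = 1 + 0.32·t(state V) + 0.34·t(state III)
t(state III) = 1 + 0.34·t(state V) + 0.32·t(state III)
Solving: t(state V) = 2.9412, t(state III) = 2.9412.
Expected picoseconds from state V to state IV: 2.9412.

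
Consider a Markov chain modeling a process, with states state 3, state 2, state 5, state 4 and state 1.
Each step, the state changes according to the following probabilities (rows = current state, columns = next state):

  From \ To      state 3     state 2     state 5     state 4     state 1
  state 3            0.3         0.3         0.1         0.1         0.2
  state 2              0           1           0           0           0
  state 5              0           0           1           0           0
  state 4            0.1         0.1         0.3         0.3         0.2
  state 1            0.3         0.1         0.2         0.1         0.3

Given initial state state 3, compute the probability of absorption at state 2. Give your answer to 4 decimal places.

Let h(s) be the probability of absorption at state 2 starting from transient state s. Then h(state 2) = 1 and h(state 5) = 0. By first-step analysis:
h(state 3) = 0.3·h(state 3) + 0.3·1 + 0.1·0 + 0.1·h(state 4) + 0.2·h(state 1)
h(state 4) = 0.1·h(state 3) + 0.1·1 + 0.3·0 + 0.3·h(state 4) + 0.2·h(state 1)
h(state 1) = 0.3·h(state 3) + 0.1·1 + 0.2·0 + 0.1·h(state 4) + 0.3·h(state 1)
Solving: h(state 3) = 0.6103, h(state 4) = 0.3603, h(state 1) = 0.4559.
Starting from state 3, the probability is 0.6103.

0.6103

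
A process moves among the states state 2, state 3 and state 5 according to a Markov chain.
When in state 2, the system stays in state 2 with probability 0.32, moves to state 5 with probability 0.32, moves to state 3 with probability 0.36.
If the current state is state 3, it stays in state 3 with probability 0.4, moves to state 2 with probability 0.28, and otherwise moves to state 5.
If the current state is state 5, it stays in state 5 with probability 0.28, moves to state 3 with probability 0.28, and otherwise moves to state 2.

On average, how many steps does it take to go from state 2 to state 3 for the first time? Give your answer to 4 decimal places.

Let t(s) be the expected number of steps to first reach state 3 from state s, with t(state 3) = 0. Conditioning on the first step:
t(state 2) = 1 + 0.32·t(state 2) + 0.32·t(state 5)
t(state 5) = 1 + 0.44·t(state 2) + 0.28·t(state 5)
Solving: t(state 2) = 2.9817, t(state 5) = 3.2110.
Expected steps from state 2 to state 3: 2.9817.

2.9817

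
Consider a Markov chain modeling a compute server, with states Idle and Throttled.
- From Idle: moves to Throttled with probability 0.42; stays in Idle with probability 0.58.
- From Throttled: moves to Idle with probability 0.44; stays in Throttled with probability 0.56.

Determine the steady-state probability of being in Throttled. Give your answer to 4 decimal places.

0.4884

Let the stationary distribution be π with π = πP and π_1 + π_2 = 1.
π_1 = 0.58·π_1 + 0.44·π_2
Solving with the normalization constraint gives π = (0.5116, 0.4884).
So the stationary probability of Throttled is 0.4884.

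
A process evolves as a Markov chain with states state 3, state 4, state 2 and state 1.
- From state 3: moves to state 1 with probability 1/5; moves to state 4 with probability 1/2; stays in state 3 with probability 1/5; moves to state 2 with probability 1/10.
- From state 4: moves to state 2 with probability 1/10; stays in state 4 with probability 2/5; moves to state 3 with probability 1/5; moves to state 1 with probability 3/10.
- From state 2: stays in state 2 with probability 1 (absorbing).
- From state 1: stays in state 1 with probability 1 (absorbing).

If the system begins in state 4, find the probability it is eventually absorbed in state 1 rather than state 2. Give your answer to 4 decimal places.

Let h(s) be the probability of absorption at state 1 starting from transient state s. Then h(state 1) = 1 and h(state 2) = 0. By first-step analysis:
h(state 3) = 0.2·h(state 3) + 0.5·h(state 4) + 0.1·0 + 0.2·1
h(state 4) = 0.2·h(state 3) + 0.4·h(state 4) + 0.1·0 + 0.3·1
Solving: h(state 3) = 0.7105, h(state 4) = 0.7368.
Starting from state 4, the probability is 0.7368.

0.7368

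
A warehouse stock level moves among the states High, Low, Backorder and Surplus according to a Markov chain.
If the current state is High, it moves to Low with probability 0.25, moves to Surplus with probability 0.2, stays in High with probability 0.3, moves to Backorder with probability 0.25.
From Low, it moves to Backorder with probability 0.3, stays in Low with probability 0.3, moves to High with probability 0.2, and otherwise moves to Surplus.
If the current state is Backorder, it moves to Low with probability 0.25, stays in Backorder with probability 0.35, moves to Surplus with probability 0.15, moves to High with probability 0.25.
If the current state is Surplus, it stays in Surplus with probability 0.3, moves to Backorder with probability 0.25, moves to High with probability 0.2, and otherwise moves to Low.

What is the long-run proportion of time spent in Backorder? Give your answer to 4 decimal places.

0.2924

Let the stationary distribution be π with π = πP and π_1 + π_2 + π_3 + π_4 = 1.
π_1 = 0.3·π_1 + 0.2·π_2 + 0.25·π_3 + 0.2·π_4
π_2 = 0.25·π_1 + 0.3·π_2 + 0.25·π_3 + 0.25·π_4
π_3 = 0.25·π_1 + 0.3·π_2 + 0.35·π_3 + 0.25·π_4
Solving with the normalization constraint gives π = (0.2385, 0.2632, 0.2924, 0.2060).
So the stationary probability of Backorder is 0.2924.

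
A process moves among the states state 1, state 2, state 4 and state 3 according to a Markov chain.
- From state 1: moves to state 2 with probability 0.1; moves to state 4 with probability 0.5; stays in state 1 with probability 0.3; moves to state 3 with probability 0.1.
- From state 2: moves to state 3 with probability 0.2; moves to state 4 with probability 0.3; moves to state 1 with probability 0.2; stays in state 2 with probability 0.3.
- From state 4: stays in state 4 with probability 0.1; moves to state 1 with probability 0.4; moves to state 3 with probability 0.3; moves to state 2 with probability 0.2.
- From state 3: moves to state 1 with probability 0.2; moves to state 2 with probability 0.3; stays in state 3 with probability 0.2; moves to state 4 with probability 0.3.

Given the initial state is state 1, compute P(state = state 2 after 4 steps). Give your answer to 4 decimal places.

0.2116

Propagate the distribution vector 4 steps from state 1.
After 0 steps: (1.0000, 0.0000, 0.0000, 0.0000)
After 1 step: (0.3000, 0.1000, 0.5000, 0.1000)
After 2 steps: (0.3300, 0.1900, 0.2600, 0.2200)
After 3 steps: (0.2850, 0.2080, 0.3140, 0.1930)
After 4 steps: (0.2913, 0.2116, 0.2942, 0.2029)
P(in state 2 after 4 steps) = 0.2116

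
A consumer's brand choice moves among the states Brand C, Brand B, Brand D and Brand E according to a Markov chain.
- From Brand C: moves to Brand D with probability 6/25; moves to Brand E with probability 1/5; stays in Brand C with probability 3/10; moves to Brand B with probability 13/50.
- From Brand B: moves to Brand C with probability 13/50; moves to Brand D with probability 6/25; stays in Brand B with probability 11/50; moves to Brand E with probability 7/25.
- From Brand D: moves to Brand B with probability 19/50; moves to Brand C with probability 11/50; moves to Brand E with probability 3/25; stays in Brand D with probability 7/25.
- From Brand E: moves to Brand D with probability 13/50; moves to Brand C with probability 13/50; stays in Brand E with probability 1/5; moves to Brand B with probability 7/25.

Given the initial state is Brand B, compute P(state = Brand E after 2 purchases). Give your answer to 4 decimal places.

0.1984

Propagate the distribution vector 2 purchases from Brand B.
After 0 purchases: (0.0000, 1.0000, 0.0000, 0.0000)
After 1 purchase: (0.2600, 0.2200, 0.2400, 0.2800)
After 2 purchases: (0.2608, 0.2856, 0.2552, 0.1984)
P(in Brand E after 2 purchases) = 0.1984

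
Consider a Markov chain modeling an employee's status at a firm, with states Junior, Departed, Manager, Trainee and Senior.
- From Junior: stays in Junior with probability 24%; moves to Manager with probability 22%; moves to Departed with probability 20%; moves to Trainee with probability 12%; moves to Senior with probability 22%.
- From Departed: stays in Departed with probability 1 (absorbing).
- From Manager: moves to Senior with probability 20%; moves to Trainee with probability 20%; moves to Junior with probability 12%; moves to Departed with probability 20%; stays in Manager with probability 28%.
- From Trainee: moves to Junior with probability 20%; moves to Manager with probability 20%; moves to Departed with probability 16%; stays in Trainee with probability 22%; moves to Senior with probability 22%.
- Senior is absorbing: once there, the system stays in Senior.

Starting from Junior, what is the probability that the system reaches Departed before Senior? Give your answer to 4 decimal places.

Let h(s) be the probability of absorption at Departed starting from transient state s. Then h(Departed) = 1 and h(Senior) = 0. By first-step analysis:
h(Junior) = 0.24·h(Junior) + 0.2·1 + 0.22·h(Manager) + 0.12·h(Trainee) + 0.22·0
h(Manager) = 0.12·h(Junior) + 0.2·1 + 0.28·h(Manager) + 0.2·h(Trainee) + 0.2·0
h(Trainee) = 0.2·h(Junior) + 0.16·1 + 0.2·h(Manager) + 0.22·h(Trainee) + 0.22·0
Solving: h(Junior) = 0.4737, h(Manager) = 0.4818, h(Trainee) = 0.4501.
Starting from Junior, the probability is 0.4737.

0.4737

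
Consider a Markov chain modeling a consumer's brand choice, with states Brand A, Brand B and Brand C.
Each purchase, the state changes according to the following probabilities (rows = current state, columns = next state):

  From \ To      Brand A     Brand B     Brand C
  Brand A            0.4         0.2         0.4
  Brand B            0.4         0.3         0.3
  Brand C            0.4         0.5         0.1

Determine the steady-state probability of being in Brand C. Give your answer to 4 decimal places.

Let the stationary distribution be π with π = πP and π_1 + π_2 + π_3 = 1.
π_1 = 0.4·π_1 + 0.4·π_2 + 0.4·π_3
π_2 = 0.2·π_1 + 0.3·π_2 + 0.5·π_3
Solving with the normalization constraint gives π = (0.4000, 0.3167, 0.2833).
So the stationary probability of Brand C is 0.2833.

0.2833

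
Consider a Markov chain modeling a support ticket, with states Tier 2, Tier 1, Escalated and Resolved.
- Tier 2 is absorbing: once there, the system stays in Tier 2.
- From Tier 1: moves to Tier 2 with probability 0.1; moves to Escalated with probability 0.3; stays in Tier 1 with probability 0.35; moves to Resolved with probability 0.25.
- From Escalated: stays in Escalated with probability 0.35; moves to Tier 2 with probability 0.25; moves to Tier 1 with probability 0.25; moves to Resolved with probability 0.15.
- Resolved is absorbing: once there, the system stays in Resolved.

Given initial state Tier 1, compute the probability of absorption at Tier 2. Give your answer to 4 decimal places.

0.4029

Let h(s) be the probability of absorption at Tier 2 starting from transient state s. Then h(Tier 2) = 1 and h(Resolved) = 0. By first-step analysis:
h(Tier 1) = 0.1·1 + 0.35·h(Tier 1) + 0.3·h(Escalated) + 0.25·0
h(Escalated) = 0.25·1 + 0.25·h(Tier 1) + 0.35·h(Escalated) + 0.15·0
Solving: h(Tier 1) = 0.4029, h(Escalated) = 0.5396.
Starting from Tier 1, the probability is 0.4029.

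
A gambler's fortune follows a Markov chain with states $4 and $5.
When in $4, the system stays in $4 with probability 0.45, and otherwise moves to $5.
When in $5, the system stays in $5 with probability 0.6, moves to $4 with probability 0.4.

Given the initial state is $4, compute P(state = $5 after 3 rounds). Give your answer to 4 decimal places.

0.5789

Propagate the distribution vector 3 rounds from $4.
After 0 rounds: (1.0000, 0.0000)
After 1 round: (0.4500, 0.5500)
After 2 rounds: (0.4225, 0.5775)
After 3 rounds: (0.4211, 0.5789)
P(in $5 after 3 rounds) = 0.5789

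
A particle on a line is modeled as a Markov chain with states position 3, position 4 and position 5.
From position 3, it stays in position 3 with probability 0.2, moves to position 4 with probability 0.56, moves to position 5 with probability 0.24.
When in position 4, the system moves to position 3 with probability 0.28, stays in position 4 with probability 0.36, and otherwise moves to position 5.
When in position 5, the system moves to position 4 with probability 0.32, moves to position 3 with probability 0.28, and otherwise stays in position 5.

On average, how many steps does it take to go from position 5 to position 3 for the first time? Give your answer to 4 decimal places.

Let t(s) be the expected number of steps to first reach position 3 from state s, with t(position 3) = 0. Conditioning on the first step:
t(position 4) = 1 + 0.36·t(position 4) + 0.36·t(position 5)
t(position 5) = 1 + 0.32·t(position 4) + 0.4·t(position 5)
Solving: t(position 4) = 3.5714, t(position 5) = 3.5714.
Expected steps from position 5 to position 3: 3.5714.

3.5714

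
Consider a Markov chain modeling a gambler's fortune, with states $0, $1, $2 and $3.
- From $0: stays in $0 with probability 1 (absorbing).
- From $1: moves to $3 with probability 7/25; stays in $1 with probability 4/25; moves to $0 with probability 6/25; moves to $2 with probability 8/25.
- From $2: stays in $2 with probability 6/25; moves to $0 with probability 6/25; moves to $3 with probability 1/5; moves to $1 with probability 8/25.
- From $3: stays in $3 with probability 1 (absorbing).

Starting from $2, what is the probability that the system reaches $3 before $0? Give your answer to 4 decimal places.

Let h(s) be the probability of absorption at $3 starting from transient state s. Then h($3) = 1 and h($0) = 0. By first-step analysis:
h($1) = 0.24·0 + 0.16·h($1) + 0.32·h($2) + 0.28·1
h($2) = 0.24·0 + 0.32·h($1) + 0.24·h($2) + 0.2·1
Solving: h($1) = 0.5164, h($2) = 0.4806.
Starting from $2, the probability is 0.4806.

0.4806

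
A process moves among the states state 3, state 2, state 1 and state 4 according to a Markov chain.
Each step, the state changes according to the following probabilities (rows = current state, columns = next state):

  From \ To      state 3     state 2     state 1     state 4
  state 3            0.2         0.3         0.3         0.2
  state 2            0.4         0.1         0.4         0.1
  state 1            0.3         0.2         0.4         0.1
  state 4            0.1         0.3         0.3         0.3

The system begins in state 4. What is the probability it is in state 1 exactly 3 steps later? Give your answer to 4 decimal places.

Propagate the distribution vector 3 steps from state 4.
After 0 steps: (0.0000, 0.0000, 0.0000, 1.0000)
After 1 step: (0.1000, 0.3000, 0.3000, 0.3000)
After 2 steps: (0.2600, 0.2100, 0.3600, 0.1700)
After 3 steps: (0.2610, 0.2220, 0.3570, 0.1600)
P(in state 1 after 3 steps) = 0.3570

0.3570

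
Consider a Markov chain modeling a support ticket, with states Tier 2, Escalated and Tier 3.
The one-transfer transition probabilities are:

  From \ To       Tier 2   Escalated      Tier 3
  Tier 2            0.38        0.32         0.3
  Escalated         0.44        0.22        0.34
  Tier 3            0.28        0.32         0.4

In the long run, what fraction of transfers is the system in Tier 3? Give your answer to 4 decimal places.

Let the stationary distribution be π with π = πP and π_1 + π_2 + π_3 = 1.
π_1 = 0.38·π_1 + 0.44·π_2 + 0.28·π_3
π_2 = 0.32·π_1 + 0.22·π_2 + 0.32·π_3
Solving with the normalization constraint gives π = (0.3628, 0.2909, 0.3463).
So the stationary probability of Tier 3 is 0.3463.

0.3463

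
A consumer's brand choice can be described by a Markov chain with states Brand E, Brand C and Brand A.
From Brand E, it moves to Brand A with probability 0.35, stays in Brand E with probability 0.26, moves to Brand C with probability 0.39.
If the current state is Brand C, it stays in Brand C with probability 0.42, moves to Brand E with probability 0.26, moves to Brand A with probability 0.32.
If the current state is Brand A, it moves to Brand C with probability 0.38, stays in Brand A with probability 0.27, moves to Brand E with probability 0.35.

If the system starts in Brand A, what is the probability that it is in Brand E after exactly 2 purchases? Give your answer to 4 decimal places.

0.2843

Sum over the intermediate state after 1 purchase:
P = P(Brand A→Brand E)·P(Brand E→Brand E) + P(Brand A→Brand C)·P(Brand C→Brand E) + P(Brand A→Brand A)·P(Brand A→Brand E)
  = 0.35×0.26 + 0.38×0.26 + 0.27×0.35
  = 0.0910 + 0.0988 + 0.0945 = 0.2843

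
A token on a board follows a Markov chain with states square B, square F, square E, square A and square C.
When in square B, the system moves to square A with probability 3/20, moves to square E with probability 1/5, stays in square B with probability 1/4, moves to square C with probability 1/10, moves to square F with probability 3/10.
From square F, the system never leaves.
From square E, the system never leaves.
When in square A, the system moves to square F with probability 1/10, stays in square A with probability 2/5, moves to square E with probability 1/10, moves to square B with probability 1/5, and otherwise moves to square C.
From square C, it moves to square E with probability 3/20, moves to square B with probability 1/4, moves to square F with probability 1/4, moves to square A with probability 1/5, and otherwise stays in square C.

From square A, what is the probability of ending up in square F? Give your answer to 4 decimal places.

Let h(s) be the probability of absorption at square F starting from transient state s. Then h(square F) = 1 and h(square E) = 0. By first-step analysis:
h(square B) = 0.25·h(square B) + 0.3·1 + 0.2·0 + 0.15·h(square A) + 0.1·h(square C)
h(square A) = 0.2·h(square B) + 0.1·1 + 0.1·0 + 0.4·h(square A) + 0.2·h(square C)
h(square C) = 0.25·h(square B) + 0.25·1 + 0.15·0 + 0.2·h(square A) + 0.15·h(square C)
Solving: h(square B) = 0.5932, h(square A) = 0.5649, h(square C) = 0.6015.
Starting from square A, the probability is 0.5649.

0.5649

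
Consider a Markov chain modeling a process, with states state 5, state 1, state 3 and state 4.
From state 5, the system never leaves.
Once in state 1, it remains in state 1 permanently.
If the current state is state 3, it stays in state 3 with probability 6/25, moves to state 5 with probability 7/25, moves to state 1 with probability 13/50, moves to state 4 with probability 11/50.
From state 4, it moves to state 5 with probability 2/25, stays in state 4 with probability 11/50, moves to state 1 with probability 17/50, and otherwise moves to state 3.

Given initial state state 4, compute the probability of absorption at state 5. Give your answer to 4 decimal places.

0.3146

Let h(s) be the probability of absorption at state 5 starting from transient state s. Then h(state 5) = 1 and h(state 1) = 0. By first-step analysis:
h(state 3) = 0.28·1 + 0.26·0 + 0.24·h(state 3) + 0.22·h(state 4)
h(state 4) = 0.08·1 + 0.34·0 + 0.36·h(state 3) + 0.22·h(state 4)
Solving: h(state 3) = 0.4595, h(state 4) = 0.3146.
Starting from state 4, the probability is 0.3146.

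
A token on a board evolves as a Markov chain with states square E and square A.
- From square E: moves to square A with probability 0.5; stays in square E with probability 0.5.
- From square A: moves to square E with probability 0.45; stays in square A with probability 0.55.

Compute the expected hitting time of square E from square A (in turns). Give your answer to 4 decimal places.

2.2222

Let t(s) be the expected number of turns to first reach square E from state s, with t(square E) = 0. Conditioning on the first turn:
t(square A) = 1 + 0.55·t(square A)
Solving: t(square A) = 2.2222.
Expected turns from square A to square E: 2.2222.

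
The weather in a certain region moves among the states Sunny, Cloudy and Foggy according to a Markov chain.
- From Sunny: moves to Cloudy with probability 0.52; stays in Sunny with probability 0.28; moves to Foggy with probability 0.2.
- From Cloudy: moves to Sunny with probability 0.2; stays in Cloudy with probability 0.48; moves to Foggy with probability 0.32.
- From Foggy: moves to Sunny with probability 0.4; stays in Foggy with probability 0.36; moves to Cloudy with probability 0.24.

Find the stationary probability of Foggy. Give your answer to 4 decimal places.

Let the stationary distribution be π with π = πP and π_1 + π_2 + π_3 = 1.
π_1 = 0.28·π_1 + 0.2·π_2 + 0.4·π_3
π_2 = 0.52·π_1 + 0.48·π_2 + 0.24·π_3
Solving with the normalization constraint gives π = (0.2822, 0.4198, 0.2981).
So the stationary probability of Foggy is 0.2981.

0.2981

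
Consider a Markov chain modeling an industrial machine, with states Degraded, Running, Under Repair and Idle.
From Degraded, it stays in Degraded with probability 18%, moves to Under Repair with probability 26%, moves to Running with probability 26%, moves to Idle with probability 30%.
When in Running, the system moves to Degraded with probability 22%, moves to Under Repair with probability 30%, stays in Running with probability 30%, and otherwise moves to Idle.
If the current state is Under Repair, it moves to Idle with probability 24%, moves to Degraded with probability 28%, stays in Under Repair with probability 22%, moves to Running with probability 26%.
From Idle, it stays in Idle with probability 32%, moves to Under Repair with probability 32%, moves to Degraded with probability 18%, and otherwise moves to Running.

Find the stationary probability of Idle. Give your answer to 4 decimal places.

0.2588

Let the stationary distribution be π with π = πP and π_1 + π_2 + π_3 + π_4 = 1.
π_1 = 0.18·π_1 + 0.22·π_2 + 0.28·π_3 + 0.18·π_4
π_2 = 0.26·π_1 + 0.3·π_2 + 0.26·π_3 + 0.18·π_4
π_3 = 0.26·π_1 + 0.3·π_2 + 0.22·π_3 + 0.32·π_4
Solving with the normalization constraint gives π = (0.2174, 0.2493, 0.2745, 0.2588).
So the stationary probability of Idle is 0.2588.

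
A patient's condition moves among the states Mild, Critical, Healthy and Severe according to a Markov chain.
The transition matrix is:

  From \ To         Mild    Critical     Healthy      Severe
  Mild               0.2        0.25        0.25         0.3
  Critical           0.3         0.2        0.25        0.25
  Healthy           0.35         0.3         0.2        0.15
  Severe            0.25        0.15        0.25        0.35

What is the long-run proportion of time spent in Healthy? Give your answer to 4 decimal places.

0.2381

Let the stationary distribution be π with π = πP and π_1 + π_2 + π_3 + π_4 = 1.
π_1 = 0.2·π_1 + 0.3·π_2 + 0.35·π_3 + 0.25·π_4
π_2 = 0.25·π_1 + 0.2·π_2 + 0.3·π_3 + 0.15·π_4
π_3 = 0.25·π_1 + 0.25·π_2 + 0.2·π_3 + 0.25·π_4
Solving with the normalization constraint gives π = (0.2714, 0.2241, 0.2381, 0.2664).
So the stationary probability of Healthy is 0.2381.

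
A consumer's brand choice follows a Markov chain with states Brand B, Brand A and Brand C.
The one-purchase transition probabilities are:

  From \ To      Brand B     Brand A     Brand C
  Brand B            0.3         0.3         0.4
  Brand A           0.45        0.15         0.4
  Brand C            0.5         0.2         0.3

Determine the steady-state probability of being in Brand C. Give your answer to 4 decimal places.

Let the stationary distribution be π with π = πP and π_1 + π_2 + π_3 = 1.
π_1 = 0.3·π_1 + 0.45·π_2 + 0.5·π_3
π_2 = 0.3·π_1 + 0.15·π_2 + 0.2·π_3
Solving with the normalization constraint gives π = (0.4071, 0.2292, 0.3636).
So the stationary probability of Brand C is 0.3636.

0.3636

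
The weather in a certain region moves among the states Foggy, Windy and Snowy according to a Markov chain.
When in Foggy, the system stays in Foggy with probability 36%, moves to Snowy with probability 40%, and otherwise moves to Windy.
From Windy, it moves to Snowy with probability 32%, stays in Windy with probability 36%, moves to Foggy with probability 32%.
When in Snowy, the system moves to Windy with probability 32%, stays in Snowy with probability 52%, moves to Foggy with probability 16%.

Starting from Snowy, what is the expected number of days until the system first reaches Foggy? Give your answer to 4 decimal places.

Let t(s) be the expected number of days to first reach Foggy from state s, with t(Foggy) = 0. Conditioning on the first day:
t(Windy) = 1 + 0.36·t(Windy) + 0.32·t(Snowy)
t(Snowy) = 1 + 0.32·t(Windy) + 0.52·t(Snowy)
Solving: t(Windy) = 3.9063, t(Snowy) = 4.6875.
Expected days from Snowy to Foggy: 4.6875.

4.6875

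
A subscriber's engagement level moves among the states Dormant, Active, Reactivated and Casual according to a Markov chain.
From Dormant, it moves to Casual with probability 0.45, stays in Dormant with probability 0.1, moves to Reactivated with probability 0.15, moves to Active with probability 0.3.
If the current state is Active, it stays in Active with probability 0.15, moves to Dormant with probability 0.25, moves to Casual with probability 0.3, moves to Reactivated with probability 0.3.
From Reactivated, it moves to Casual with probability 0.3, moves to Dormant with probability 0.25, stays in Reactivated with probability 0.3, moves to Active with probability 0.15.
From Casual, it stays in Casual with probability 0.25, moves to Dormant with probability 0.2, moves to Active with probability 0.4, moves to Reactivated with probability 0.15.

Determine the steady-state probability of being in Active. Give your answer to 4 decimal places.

Let the stationary distribution be π with π = πP and π_1 + π_2 + π_3 + π_4 = 1.
π_1 = 0.1·π_1 + 0.25·π_2 + 0.25·π_3 + 0.2·π_4
π_2 = 0.3·π_1 + 0.15·π_2 + 0.15·π_3 + 0.4·π_4
π_3 = 0.15·π_1 + 0.3·π_2 + 0.3·π_3 + 0.15·π_4
Solving with the normalization constraint gives π = (0.2037, 0.2593, 0.2222, 0.3148).
So the stationary probability of Active is 0.2593.

0.2593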